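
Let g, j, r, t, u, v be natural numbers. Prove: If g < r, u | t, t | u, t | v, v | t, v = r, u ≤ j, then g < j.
Because u | t and t | u, u = t. Since t | v and v | t, t = v. From u = t, u = v. Since v = r, u = r. Since u ≤ j, r ≤ j. From g < r, g < j.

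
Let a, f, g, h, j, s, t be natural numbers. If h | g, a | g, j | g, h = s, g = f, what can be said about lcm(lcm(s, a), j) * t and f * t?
lcm(lcm(s, a), j) * t | f * t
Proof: Since h = s and h | g, s | g. a | g, so lcm(s, a) | g. Since j | g, lcm(lcm(s, a), j) | g. Since g = f, lcm(lcm(s, a), j) | f. Then lcm(lcm(s, a), j) * t | f * t.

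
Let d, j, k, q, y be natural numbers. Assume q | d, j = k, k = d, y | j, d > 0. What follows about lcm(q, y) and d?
lcm(q, y) ≤ d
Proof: Because j = k and k = d, j = d. Because y | j, y | d. q | d, so lcm(q, y) | d. d > 0, so lcm(q, y) ≤ d.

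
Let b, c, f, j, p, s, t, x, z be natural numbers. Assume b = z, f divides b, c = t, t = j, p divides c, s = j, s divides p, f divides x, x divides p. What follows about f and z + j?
f divides z + j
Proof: b = z and f divides b, thus f divides z. c = t and t = j, therefore c = j. Since p divides c, p divides j. From s = j and s divides p, j divides p. p divides j, so p = j. f divides x and x divides p, thus f divides p. p = j, so f divides j. f divides z, so f divides z + j.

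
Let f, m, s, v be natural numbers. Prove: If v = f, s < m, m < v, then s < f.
s < m and m < v, therefore s < v. Since v = f, s < f.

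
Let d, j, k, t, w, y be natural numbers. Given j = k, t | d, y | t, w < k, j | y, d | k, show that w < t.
j = k and j | y, therefore k | y. Because y | t, k | t. t | d and d | k, thus t | k. Since k | t, k = t. Since w < k, w < t.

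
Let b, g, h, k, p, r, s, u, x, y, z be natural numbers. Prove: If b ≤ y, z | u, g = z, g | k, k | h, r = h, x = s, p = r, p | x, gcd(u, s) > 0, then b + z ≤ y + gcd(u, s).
g = z and g | k, thus z | k. k | h, so z | h. p = r and p | x, therefore r | x. Since x = s, r | s. Since r = h, h | s. z | h, so z | s. Since z | u, z | gcd(u, s). gcd(u, s) > 0, so z ≤ gcd(u, s). Since b ≤ y, b + z ≤ y + gcd(u, s).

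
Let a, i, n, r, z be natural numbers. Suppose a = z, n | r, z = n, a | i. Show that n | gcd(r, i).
a = z and z = n, therefore a = n. a | i, so n | i. Since n | r, n | gcd(r, i).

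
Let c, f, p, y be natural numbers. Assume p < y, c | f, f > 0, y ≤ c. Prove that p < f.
c | f and f > 0, so c ≤ f. y ≤ c, so y ≤ f. p < y, so p < f.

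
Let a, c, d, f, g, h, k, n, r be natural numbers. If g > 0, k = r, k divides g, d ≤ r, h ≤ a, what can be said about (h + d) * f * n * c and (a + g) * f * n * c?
(h + d) * f * n * c ≤ (a + g) * f * n * c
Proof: k = r and k divides g, hence r divides g. g > 0, so r ≤ g. Because d ≤ r, d ≤ g. Because h ≤ a, h + d ≤ a + g. By multiplying by a non-negative, (h + d) * f ≤ (a + g) * f. By multiplying by a non-negative, (h + d) * f * n ≤ (a + g) * f * n. By multiplying by a non-negative, (h + d) * f * n * c ≤ (a + g) * f * n * c.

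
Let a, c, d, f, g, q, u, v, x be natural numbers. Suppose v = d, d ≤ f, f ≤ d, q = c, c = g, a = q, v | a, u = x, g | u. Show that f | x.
From d ≤ f and f ≤ d, d = f. v = d, so v = f. From q = c and c = g, q = g. Since a = q and v | a, v | q. Because q = g, v | g. u = x and g | u, therefore g | x. v | g, so v | x. Since v = f, f | x.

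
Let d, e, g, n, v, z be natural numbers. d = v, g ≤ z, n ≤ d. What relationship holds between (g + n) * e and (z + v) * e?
(g + n) * e ≤ (z + v) * e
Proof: Because d = v and n ≤ d, n ≤ v. Because g ≤ z, g + n ≤ z + v. By multiplying by a non-negative, (g + n) * e ≤ (z + v) * e.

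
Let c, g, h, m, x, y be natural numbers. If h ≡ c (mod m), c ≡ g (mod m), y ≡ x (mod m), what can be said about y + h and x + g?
y + h ≡ x + g (mod m)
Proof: h ≡ c (mod m) and c ≡ g (mod m), therefore h ≡ g (mod m). Combining with y ≡ x (mod m), by adding congruences, y + h ≡ x + g (mod m).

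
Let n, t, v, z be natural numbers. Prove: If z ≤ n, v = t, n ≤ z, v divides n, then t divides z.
n ≤ z and z ≤ n, thus n = z. From v = t and v divides n, t divides n. Since n = z, t divides z.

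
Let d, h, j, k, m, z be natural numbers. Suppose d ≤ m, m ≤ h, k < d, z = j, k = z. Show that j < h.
Since k = z and z = j, k = j. k < d and d ≤ m, therefore k < m. m ≤ h, so k < h. Because k = j, j < h.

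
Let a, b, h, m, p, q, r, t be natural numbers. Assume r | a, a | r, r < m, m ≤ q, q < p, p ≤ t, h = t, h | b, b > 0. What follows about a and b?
a < b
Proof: Since r | a and a | r, r = a. Since r < m, a < m. Because q < p and p ≤ t, q < t. m ≤ q, so m < t. Since h = t and h | b, t | b. b > 0, so t ≤ b. Since m < t, m < b. a < m, so a < b.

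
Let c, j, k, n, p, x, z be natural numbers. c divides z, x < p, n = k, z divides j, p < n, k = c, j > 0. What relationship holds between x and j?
x < j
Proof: n = k and k = c, therefore n = c. x < p and p < n, therefore x < n. Since n = c, x < c. c divides z and z divides j, so c divides j. j > 0, so c ≤ j. Since x < c, x < j.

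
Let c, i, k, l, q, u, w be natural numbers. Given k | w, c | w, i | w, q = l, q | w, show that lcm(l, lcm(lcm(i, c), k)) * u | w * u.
q = l and q | w, so l | w. i | w and c | w, therefore lcm(i, c) | w. Since k | w, lcm(lcm(i, c), k) | w. Since l | w, lcm(l, lcm(lcm(i, c), k)) | w. Then lcm(l, lcm(lcm(i, c), k)) * u | w * u.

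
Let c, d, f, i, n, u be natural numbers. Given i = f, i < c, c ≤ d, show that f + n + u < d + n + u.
Because i < c and c ≤ d, i < d. Since i = f, f < d. Then f + n < d + n. Then f + n + u < d + n + u.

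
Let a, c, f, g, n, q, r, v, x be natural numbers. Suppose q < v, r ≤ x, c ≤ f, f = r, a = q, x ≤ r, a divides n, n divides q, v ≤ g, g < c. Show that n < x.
From a = q and a divides n, q divides n. Since n divides q, q = n. r ≤ x and x ≤ r, so r = x. f = r, so f = x. From g < c and c ≤ f, g < f. Since v ≤ g, v < f. Since q < v, q < f. Because f = x, q < x. q = n, so n < x.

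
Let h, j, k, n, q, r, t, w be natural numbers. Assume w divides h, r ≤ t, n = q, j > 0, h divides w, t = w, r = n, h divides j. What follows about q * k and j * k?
q * k ≤ j * k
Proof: From r = n and n = q, r = q. Since t = w and r ≤ t, r ≤ w. r = q, so q ≤ w. h divides w and w divides h, therefore h = w. Since h divides j, w divides j. Since j > 0, w ≤ j. From q ≤ w, q ≤ j. By multiplying by a non-negative, q * k ≤ j * k.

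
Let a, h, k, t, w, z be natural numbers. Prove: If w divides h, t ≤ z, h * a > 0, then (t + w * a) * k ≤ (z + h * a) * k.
w divides h, so w * a divides h * a. Since h * a > 0, w * a ≤ h * a. t ≤ z, so t + w * a ≤ z + h * a. By multiplying by a non-negative, (t + w * a) * k ≤ (z + h * a) * k.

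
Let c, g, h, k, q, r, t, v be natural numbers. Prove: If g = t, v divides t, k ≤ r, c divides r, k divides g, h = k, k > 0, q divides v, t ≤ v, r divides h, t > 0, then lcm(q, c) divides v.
Because v divides t and t > 0, v ≤ t. From t ≤ v, t = v. g = t, so g = v. h = k and r divides h, therefore r divides k. k > 0, so r ≤ k. From k ≤ r, k = r. From k divides g, r divides g. Since c divides r, c divides g. g = v, so c divides v. Since q divides v, lcm(q, c) divides v.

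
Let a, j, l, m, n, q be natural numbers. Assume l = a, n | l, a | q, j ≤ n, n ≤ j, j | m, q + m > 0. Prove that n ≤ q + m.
From l = a and n | l, n | a. Since a | q, n | q. Because j ≤ n and n ≤ j, j = n. Since j | m, n | m. n | q, so n | q + m. Since q + m > 0, n ≤ q + m.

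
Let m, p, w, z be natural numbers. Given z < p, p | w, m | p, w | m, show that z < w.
w | m and m | p, therefore w | p. p | w, so p = w. z < p, so z < w.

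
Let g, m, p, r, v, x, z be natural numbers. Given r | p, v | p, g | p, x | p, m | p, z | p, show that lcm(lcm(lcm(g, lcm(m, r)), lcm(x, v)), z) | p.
From m | p and r | p, lcm(m, r) | p. Since g | p, lcm(g, lcm(m, r)) | p. Since x | p and v | p, lcm(x, v) | p. lcm(g, lcm(m, r)) | p, so lcm(lcm(g, lcm(m, r)), lcm(x, v)) | p. z | p, so lcm(lcm(lcm(g, lcm(m, r)), lcm(x, v)), z) | p.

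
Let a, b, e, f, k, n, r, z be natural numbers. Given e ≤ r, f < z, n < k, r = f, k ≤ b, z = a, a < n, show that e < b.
r = f and e ≤ r, therefore e ≤ f. Since z = a and f < z, f < a. a < n, so f < n. Because e ≤ f, e < n. n < k and k ≤ b, so n < b. Since e < n, e < b.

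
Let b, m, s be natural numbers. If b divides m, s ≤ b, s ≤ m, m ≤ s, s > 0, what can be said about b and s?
b = s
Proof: m ≤ s and s ≤ m, hence m = s. b divides m, so b divides s. s > 0, so b ≤ s. s ≤ b, so b = s.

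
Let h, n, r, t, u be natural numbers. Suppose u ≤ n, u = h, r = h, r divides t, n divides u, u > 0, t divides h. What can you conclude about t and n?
t = n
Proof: From n divides u and u > 0, n ≤ u. u ≤ n, so n = u. u = h, so n = h. r = h and r divides t, hence h divides t. t divides h, so h = t. n = h, so n = t. Then t = n.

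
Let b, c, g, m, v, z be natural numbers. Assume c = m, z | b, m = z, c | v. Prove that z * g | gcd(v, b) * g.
Since c = m and m = z, c = z. c | v, so z | v. Since z | b, z | gcd(v, b). Then z * g | gcd(v, b) * g.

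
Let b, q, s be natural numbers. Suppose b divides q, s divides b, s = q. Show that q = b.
s = q and s divides b, hence q divides b. b divides q, so q = b.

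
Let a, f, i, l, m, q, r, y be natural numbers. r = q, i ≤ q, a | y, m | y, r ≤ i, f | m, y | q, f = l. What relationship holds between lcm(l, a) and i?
lcm(l, a) | i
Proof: f | m and m | y, therefore f | y. Since f = l, l | y. a | y, so lcm(l, a) | y. Since r = q and r ≤ i, q ≤ i. Since i ≤ q, q = i. y | q, so y | i. Since lcm(l, a) | y, lcm(l, a) | i.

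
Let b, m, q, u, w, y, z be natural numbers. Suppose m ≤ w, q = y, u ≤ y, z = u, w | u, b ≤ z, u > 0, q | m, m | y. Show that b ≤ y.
q = y and q | m, hence y | m. m | y, so m = y. w | u and u > 0, so w ≤ u. Since m ≤ w, m ≤ u. Since m = y, y ≤ u. u ≤ y, so u = y. Since z = u, z = y. Since b ≤ z, b ≤ y.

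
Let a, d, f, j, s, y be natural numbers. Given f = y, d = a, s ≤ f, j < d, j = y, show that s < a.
Since f = y and s ≤ f, s ≤ y. Because j = y and j < d, y < d. Since d = a, y < a. Since s ≤ y, s < a.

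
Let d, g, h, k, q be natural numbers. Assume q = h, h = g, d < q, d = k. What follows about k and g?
k < g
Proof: q = h and h = g, so q = g. Since d < q, d < g. d = k, so k < g.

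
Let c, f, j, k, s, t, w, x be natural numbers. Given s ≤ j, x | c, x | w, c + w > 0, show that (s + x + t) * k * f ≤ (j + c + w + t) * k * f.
x | c and x | w, therefore x | c + w. Since c + w > 0, x ≤ c + w. Then x + t ≤ c + w + t. Since s ≤ j, s + x + t ≤ j + c + w + t. Then (s + x + t) * k ≤ (j + c + w + t) * k. Then (s + x + t) * k * f ≤ (j + c + w + t) * k * f.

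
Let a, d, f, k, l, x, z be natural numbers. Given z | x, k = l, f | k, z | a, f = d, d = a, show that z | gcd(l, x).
Since f = d and d = a, f = a. k = l and f | k, therefore f | l. f = a, so a | l. z | a, so z | l. Since z | x, z | gcd(l, x).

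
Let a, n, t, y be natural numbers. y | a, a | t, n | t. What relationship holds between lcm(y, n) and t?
lcm(y, n) | t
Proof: y | a and a | t, therefore y | t. n | t, so lcm(y, n) | t.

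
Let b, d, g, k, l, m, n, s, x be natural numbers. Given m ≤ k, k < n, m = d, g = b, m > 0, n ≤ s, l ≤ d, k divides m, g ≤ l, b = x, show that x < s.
g = b and b = x, thus g = x. Since g ≤ l, x ≤ l. Since l ≤ d, x ≤ d. Because k divides m and m > 0, k ≤ m. Since m ≤ k, k = m. k < n and n ≤ s, thus k < s. k = m, so m < s. Because m = d, d < s. Since x ≤ d, x < s.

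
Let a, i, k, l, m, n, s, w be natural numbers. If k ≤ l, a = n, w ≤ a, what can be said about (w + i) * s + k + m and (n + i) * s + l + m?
(w + i) * s + k + m ≤ (n + i) * s + l + m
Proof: Since a = n and w ≤ a, w ≤ n. Then w + i ≤ n + i. Then (w + i) * s ≤ (n + i) * s. k ≤ l, so (w + i) * s + k ≤ (n + i) * s + l. Then (w + i) * s + k + m ≤ (n + i) * s + l + m.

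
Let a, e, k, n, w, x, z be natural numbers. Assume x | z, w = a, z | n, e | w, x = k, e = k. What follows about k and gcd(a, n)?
k | gcd(a, n)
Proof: Since w = a and e | w, e | a. From e = k, k | a. Since x = k and x | z, k | z. Since z | n, k | n. k | a, so k | gcd(a, n).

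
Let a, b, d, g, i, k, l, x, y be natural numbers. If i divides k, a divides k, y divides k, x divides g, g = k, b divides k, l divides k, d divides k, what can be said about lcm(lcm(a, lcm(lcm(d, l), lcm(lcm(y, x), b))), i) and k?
lcm(lcm(a, lcm(lcm(d, l), lcm(lcm(y, x), b))), i) divides k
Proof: From d divides k and l divides k, lcm(d, l) divides k. From g = k and x divides g, x divides k. Since y divides k, lcm(y, x) divides k. Since b divides k, lcm(lcm(y, x), b) divides k. Since lcm(d, l) divides k, lcm(lcm(d, l), lcm(lcm(y, x), b)) divides k. a divides k, so lcm(a, lcm(lcm(d, l), lcm(lcm(y, x), b))) divides k. i divides k, so lcm(lcm(a, lcm(lcm(d, l), lcm(lcm(y, x), b))), i) divides k.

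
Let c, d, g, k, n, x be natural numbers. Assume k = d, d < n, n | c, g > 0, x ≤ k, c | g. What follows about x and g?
x < g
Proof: Since k = d and x ≤ k, x ≤ d. Since d < n, x < n. n | c and c | g, thus n | g. Because g > 0, n ≤ g. Since x < n, x < g.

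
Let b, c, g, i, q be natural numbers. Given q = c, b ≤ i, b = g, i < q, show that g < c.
b = g and b ≤ i, so g ≤ i. q = c and i < q, hence i < c. g ≤ i, so g < c.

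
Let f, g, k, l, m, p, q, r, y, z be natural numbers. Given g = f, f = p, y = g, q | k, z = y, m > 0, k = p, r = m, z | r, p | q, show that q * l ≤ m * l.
y = g and g = f, so y = f. f = p, so y = p. Because k = p and q | k, q | p. p | q, so p = q. From y = p, y = q. Since r = m and z | r, z | m. z = y, so y | m. m > 0, so y ≤ m. y = q, so q ≤ m. Then q * l ≤ m * l.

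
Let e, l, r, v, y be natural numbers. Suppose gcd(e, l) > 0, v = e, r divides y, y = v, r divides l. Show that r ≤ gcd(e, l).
y = v and v = e, so y = e. r divides y, so r divides e. r divides l, so r divides gcd(e, l). gcd(e, l) > 0, so r ≤ gcd(e, l).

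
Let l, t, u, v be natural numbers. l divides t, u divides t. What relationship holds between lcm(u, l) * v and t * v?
lcm(u, l) * v divides t * v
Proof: u divides t and l divides t, so lcm(u, l) divides t. Then lcm(u, l) * v divides t * v.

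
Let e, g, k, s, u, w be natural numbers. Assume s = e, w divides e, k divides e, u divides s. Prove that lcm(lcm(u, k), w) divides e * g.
s = e and u divides s, so u divides e. Since k divides e, lcm(u, k) divides e. Because w divides e, lcm(lcm(u, k), w) divides e. Then lcm(lcm(u, k), w) divides e * g.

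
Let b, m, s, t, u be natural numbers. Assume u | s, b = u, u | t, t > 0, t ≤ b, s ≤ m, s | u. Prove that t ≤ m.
Because s | u and u | s, s = u. u | t and t > 0, hence u ≤ t. From b = u and t ≤ b, t ≤ u. Since u ≤ t, u = t. s = u, so s = t. Since s ≤ m, t ≤ m.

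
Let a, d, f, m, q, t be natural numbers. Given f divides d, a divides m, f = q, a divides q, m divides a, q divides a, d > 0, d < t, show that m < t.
Because a divides m and m divides a, a = m. q divides a and a divides q, thus q = a. f = q, so f = a. f divides d and d > 0, hence f ≤ d. f = a, so a ≤ d. Because d < t, a < t. a = m, so m < t.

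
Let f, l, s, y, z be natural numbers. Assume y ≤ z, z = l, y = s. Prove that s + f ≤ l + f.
From y = s and y ≤ z, s ≤ z. From z = l, s ≤ l. Then s + f ≤ l + f.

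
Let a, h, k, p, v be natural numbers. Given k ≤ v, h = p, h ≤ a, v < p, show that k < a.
k ≤ v and v < p, so k < p. Since h = p and h ≤ a, p ≤ a. k < p, so k < a.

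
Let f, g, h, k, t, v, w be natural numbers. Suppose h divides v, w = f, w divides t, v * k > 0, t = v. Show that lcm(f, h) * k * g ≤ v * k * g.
Since t = v and w divides t, w divides v. w = f, so f divides v. Since h divides v, lcm(f, h) divides v. Then lcm(f, h) * k divides v * k. v * k > 0, so lcm(f, h) * k ≤ v * k. By multiplying by a non-negative, lcm(f, h) * k * g ≤ v * k * g.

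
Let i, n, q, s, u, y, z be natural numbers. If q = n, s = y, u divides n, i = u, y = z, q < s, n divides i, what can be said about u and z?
u < z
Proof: Since i = u and n divides i, n divides u. u divides n, so n = u. s = y and q < s, thus q < y. q = n, so n < y. Since y = z, n < z. Since n = u, u < z.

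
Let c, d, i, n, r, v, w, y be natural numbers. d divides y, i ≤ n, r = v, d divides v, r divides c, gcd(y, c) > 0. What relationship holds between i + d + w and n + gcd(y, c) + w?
i + d + w ≤ n + gcd(y, c) + w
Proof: Since r = v and r divides c, v divides c. d divides v, so d divides c. Since d divides y, d divides gcd(y, c). Since gcd(y, c) > 0, d ≤ gcd(y, c). i ≤ n, so i + d ≤ n + gcd(y, c). Then i + d + w ≤ n + gcd(y, c) + w.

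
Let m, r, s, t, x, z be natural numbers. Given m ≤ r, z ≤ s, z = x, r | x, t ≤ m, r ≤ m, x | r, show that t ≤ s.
m ≤ r and r ≤ m, thus m = r. r | x and x | r, therefore r = x. Since m = r, m = x. t ≤ m, so t ≤ x. From z = x and z ≤ s, x ≤ s. t ≤ x, so t ≤ s.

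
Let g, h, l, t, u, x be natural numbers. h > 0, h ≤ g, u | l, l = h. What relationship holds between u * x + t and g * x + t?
u * x + t ≤ g * x + t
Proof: l = h and u | l, therefore u | h. h > 0, so u ≤ h. Since h ≤ g, u ≤ g. Then u * x ≤ g * x. Then u * x + t ≤ g * x + t.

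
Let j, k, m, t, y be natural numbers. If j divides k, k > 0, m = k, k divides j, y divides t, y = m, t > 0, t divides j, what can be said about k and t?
k = t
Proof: y = m and m = k, thus y = k. Since y divides t, k divides t. From t > 0, k ≤ t. Since j divides k and k divides j, j = k. Since t divides j, t divides k. k > 0, so t ≤ k. Since k ≤ t, k = t.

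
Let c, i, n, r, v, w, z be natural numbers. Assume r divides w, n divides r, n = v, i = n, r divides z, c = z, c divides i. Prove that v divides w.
From i = n and c divides i, c divides n. c = z, so z divides n. Since r divides z, r divides n. n divides r, so r = n. Since n = v, r = v. Since r divides w, v divides w.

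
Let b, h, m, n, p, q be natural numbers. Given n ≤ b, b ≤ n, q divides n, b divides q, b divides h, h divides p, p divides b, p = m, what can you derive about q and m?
q = m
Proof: n ≤ b and b ≤ n, hence n = b. Since q divides n, q divides b. Since b divides q, q = b. b divides h and h divides p, therefore b divides p. p divides b, so b = p. q = b, so q = p. Since p = m, q = m.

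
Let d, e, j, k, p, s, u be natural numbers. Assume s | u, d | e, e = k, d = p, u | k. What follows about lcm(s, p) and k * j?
lcm(s, p) | k * j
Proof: s | u and u | k, hence s | k. Since e = k and d | e, d | k. Since d = p, p | k. Since s | k, lcm(s, p) | k. Then lcm(s, p) | k * j.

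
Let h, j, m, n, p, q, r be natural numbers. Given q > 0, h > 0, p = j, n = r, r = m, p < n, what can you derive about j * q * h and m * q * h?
j * q * h < m * q * h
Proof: n = r and r = m, thus n = m. p < n, so p < m. Because p = j, j < m. Since q > 0, j * q < m * q. From h > 0, j * q * h < m * q * h.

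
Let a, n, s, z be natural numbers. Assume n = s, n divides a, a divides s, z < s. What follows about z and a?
z < a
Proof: n = s and n divides a, thus s divides a. a divides s, so s = a. Since z < s, z < a.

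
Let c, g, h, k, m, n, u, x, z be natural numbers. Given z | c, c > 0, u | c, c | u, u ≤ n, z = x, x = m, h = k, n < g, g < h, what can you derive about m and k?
m < k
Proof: From z = x and x = m, z = m. z | c, so m | c. c > 0, so m ≤ c. u | c and c | u, so u = c. Since u ≤ n and n < g, u < g. Since u = c, c < g. Since m ≤ c, m < g. Since h = k and g < h, g < k. Since m < g, m < k.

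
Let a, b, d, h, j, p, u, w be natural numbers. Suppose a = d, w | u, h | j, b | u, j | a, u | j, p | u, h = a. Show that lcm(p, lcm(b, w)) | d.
h = a and h | j, thus a | j. Because j | a, j = a. Since a = d, j = d. b | u and w | u, hence lcm(b, w) | u. p | u, so lcm(p, lcm(b, w)) | u. Because u | j, lcm(p, lcm(b, w)) | j. Since j = d, lcm(p, lcm(b, w)) | d.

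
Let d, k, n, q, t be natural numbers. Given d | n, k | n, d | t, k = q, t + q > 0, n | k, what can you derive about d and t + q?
d ≤ t + q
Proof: n | k and k | n, therefore n = k. d | n, so d | k. k = q, so d | q. Since d | t, d | t + q. t + q > 0, so d ≤ t + q.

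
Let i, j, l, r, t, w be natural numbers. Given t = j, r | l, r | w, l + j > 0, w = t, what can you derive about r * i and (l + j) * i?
r * i ≤ (l + j) * i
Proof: From w = t and t = j, w = j. Since r | w, r | j. Since r | l, r | l + j. l + j > 0, so r ≤ l + j. Then r * i ≤ (l + j) * i.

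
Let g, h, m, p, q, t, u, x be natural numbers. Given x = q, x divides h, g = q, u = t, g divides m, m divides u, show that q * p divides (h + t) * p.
x = q and x divides h, so q divides h. g divides m and m divides u, so g divides u. u = t, so g divides t. g = q, so q divides t. Since q divides h, q divides h + t. Then q * p divides (h + t) * p.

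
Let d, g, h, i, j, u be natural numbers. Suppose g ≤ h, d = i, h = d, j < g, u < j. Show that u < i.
h = d and d = i, thus h = i. Since g ≤ h, g ≤ i. j < g, so j < i. Since u < j, u < i.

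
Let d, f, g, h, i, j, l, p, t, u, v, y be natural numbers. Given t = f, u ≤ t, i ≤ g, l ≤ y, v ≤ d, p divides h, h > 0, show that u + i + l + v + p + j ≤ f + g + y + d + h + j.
t = f and u ≤ t, hence u ≤ f. i ≤ g, so u + i ≤ f + g. l ≤ y, so u + i + l ≤ f + g + y. v ≤ d, so u + i + l + v ≤ f + g + y + d. p divides h and h > 0, thus p ≤ h. Since u + i + l + v ≤ f + g + y + d, u + i + l + v + p ≤ f + g + y + d + h. Then u + i + l + v + p + j ≤ f + g + y + d + h + j.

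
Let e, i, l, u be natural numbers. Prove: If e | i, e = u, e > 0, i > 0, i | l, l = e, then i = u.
l = e and i | l, hence i | e. Since e > 0, i ≤ e. e | i and i > 0, therefore e ≤ i. Because i ≤ e, i = e. Since e = u, i = u.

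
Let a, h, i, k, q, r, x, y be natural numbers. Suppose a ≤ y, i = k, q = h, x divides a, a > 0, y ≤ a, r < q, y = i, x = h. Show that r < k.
q = h and r < q, thus r < h. Because a ≤ y and y ≤ a, a = y. Since y = i, a = i. Since i = k, a = k. x = h and x divides a, therefore h divides a. Since a > 0, h ≤ a. Since a = k, h ≤ k. Since r < h, r < k.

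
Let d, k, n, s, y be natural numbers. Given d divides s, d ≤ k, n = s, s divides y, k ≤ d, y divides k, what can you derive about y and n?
y = n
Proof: Since d ≤ k and k ≤ d, d = k. Because d divides s, k divides s. y divides k, so y divides s. Since s divides y, s = y. Because n = s, n = y. Then y = n.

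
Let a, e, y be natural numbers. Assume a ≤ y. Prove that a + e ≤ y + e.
From a ≤ y, by adding to both sides, a + e ≤ y + e.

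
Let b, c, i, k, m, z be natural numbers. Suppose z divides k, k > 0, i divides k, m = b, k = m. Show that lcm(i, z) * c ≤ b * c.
k = m and m = b, thus k = b. i divides k and z divides k, thus lcm(i, z) divides k. Since k > 0, lcm(i, z) ≤ k. Since k = b, lcm(i, z) ≤ b. By multiplying by a non-negative, lcm(i, z) * c ≤ b * c.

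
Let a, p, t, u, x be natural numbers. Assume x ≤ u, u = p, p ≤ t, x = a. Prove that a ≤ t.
Because u = p and x ≤ u, x ≤ p. Since x = a, a ≤ p. Since p ≤ t, a ≤ t.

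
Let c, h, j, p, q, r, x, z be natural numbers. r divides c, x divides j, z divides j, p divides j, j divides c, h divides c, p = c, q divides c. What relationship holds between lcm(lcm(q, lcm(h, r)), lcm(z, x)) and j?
lcm(lcm(q, lcm(h, r)), lcm(z, x)) divides j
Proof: p = c and p divides j, thus c divides j. j divides c, so c = j. h divides c and r divides c, therefore lcm(h, r) divides c. q divides c, so lcm(q, lcm(h, r)) divides c. Since c = j, lcm(q, lcm(h, r)) divides j. z divides j and x divides j, so lcm(z, x) divides j. Because lcm(q, lcm(h, r)) divides j, lcm(lcm(q, lcm(h, r)), lcm(z, x)) divides j.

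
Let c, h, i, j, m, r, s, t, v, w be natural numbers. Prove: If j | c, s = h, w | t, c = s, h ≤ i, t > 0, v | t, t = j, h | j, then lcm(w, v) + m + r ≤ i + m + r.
Because w | t and v | t, lcm(w, v) | t. t > 0, so lcm(w, v) ≤ t. t = j, so lcm(w, v) ≤ j. c = s and s = h, thus c = h. j | c, so j | h. h | j, so h = j. Since h ≤ i, j ≤ i. lcm(w, v) ≤ j, so lcm(w, v) ≤ i. Then lcm(w, v) + m ≤ i + m. Then lcm(w, v) + m + r ≤ i + m + r.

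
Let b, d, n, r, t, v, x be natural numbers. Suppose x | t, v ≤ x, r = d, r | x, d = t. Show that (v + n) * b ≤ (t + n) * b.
r = d and d = t, so r = t. Since r | x, t | x. From x | t, x = t. Since v ≤ x, v ≤ t. Then v + n ≤ t + n. Then (v + n) * b ≤ (t + n) * b.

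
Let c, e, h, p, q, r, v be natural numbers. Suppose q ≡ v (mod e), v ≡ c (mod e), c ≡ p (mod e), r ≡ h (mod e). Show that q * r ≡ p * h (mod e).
q ≡ v (mod e) and v ≡ c (mod e), therefore q ≡ c (mod e). c ≡ p (mod e), so q ≡ p (mod e). Combining with r ≡ h (mod e), by multiplying congruences, q * r ≡ p * h (mod e).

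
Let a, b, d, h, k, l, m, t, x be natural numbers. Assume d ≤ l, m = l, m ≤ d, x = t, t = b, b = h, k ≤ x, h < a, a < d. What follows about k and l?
k < l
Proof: m = l and m ≤ d, so l ≤ d. Since d ≤ l, d = l. x = t and t = b, thus x = b. Since b = h, x = h. From k ≤ x, k ≤ h. Since h < a, k < a. Since a < d, k < d. Since d = l, k < l.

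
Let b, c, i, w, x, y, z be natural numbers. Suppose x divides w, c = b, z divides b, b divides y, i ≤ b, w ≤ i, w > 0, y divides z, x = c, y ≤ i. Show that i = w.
Since x = c and c = b, x = b. Because y divides z and z divides b, y divides b. b divides y, so y = b. Since y ≤ i, b ≤ i. Since i ≤ b, b = i. Since x = b, x = i. Since x divides w, i divides w. Since w > 0, i ≤ w. w ≤ i, so i = w.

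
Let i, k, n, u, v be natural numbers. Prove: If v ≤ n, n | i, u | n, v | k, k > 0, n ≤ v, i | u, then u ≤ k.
v ≤ n and n ≤ v, therefore v = n. From n | i and i | u, n | u. Since u | n, n = u. Because v = n, v = u. v | k and k > 0, so v ≤ k. v = u, so u ≤ k.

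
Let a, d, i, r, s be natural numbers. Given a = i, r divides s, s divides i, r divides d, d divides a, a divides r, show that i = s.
r divides d and d divides a, therefore r divides a. Since a divides r, r = a. a = i, so r = i. r divides s, so i divides s. Because s divides i, i = s.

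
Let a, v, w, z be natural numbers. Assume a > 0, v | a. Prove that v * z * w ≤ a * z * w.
From v | a and a > 0, v ≤ a. Then v * z ≤ a * z. Then v * z * w ≤ a * z * w.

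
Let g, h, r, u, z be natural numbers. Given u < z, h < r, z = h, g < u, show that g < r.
Because g < u and u < z, g < z. Since z = h, g < h. h < r, so g < r.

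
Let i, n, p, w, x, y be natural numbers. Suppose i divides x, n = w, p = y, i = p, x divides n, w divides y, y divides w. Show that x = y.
Because w divides y and y divides w, w = y. n = w and x divides n, so x divides w. Since w = y, x divides y. From i = p and i divides x, p divides x. p = y, so y divides x. x divides y, so x = y.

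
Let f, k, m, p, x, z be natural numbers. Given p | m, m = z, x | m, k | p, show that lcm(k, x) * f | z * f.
k | p and p | m, so k | m. Because x | m, lcm(k, x) | m. m = z, so lcm(k, x) | z. Then lcm(k, x) * f | z * f.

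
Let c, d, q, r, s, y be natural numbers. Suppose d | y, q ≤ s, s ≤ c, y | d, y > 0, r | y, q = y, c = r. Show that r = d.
Since r | y and y > 0, r ≤ y. c = r and s ≤ c, thus s ≤ r. Since q ≤ s, q ≤ r. From q = y, y ≤ r. Since r ≤ y, r = y. y | d and d | y, hence y = d. r = y, so r = d.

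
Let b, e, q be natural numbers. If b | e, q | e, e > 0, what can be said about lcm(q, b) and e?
lcm(q, b) ≤ e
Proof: Because q | e and b | e, lcm(q, b) | e. e > 0, so lcm(q, b) ≤ e.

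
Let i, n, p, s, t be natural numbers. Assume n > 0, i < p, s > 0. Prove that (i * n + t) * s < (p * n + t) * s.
i < p and n > 0. By multiplying by a positive, i * n < p * n. Then i * n + t < p * n + t. Since s > 0, by multiplying by a positive, (i * n + t) * s < (p * n + t) * s.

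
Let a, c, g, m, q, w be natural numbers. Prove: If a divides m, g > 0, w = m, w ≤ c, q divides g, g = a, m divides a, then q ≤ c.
From q divides g and g > 0, q ≤ g. From g = a, q ≤ a. From m divides a and a divides m, m = a. Since w = m, w = a. w ≤ c, so a ≤ c. q ≤ a, so q ≤ c.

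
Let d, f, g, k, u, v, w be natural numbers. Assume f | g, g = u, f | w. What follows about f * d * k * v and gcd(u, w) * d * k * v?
f * d * k * v | gcd(u, w) * d * k * v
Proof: From g = u and f | g, f | u. f | w, so f | gcd(u, w). Then f * d | gcd(u, w) * d. Then f * d * k | gcd(u, w) * d * k. Then f * d * k * v | gcd(u, w) * d * k * v.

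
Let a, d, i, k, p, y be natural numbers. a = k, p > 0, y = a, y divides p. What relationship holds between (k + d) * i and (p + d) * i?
(k + d) * i ≤ (p + d) * i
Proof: Because y = a and y divides p, a divides p. p > 0, so a ≤ p. Because a = k, k ≤ p. Then k + d ≤ p + d. By multiplying by a non-negative, (k + d) * i ≤ (p + d) * i.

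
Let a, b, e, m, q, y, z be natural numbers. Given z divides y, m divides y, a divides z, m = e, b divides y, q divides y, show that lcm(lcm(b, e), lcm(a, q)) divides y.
m = e and m divides y, hence e divides y. b divides y, so lcm(b, e) divides y. a divides z and z divides y, therefore a divides y. Since q divides y, lcm(a, q) divides y. lcm(b, e) divides y, so lcm(lcm(b, e), lcm(a, q)) divides y.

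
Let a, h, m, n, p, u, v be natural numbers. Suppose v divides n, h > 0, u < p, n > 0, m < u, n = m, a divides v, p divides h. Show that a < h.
a divides v and v divides n, therefore a divides n. n > 0, so a ≤ n. From n = m, a ≤ m. From m < u, a < u. p divides h and h > 0, thus p ≤ h. Since u < p, u < h. Since a < u, a < h.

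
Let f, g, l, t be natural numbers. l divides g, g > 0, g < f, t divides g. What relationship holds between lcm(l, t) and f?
lcm(l, t) < f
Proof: Since l divides g and t divides g, lcm(l, t) divides g. Since g > 0, lcm(l, t) ≤ g. Since g < f, lcm(l, t) < f.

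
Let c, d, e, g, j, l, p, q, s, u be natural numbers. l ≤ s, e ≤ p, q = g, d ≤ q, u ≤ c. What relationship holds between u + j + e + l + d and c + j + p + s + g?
u + j + e + l + d ≤ c + j + p + s + g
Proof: u ≤ c, thus u + j ≤ c + j. e ≤ p and l ≤ s, therefore e + l ≤ p + s. q = g and d ≤ q, therefore d ≤ g. Since e + l ≤ p + s, e + l + d ≤ p + s + g. u + j ≤ c + j, so u + j + e + l + d ≤ c + j + p + s + g.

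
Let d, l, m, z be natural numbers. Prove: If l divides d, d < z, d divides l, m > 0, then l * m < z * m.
d divides l and l divides d, so d = l. d < z, so l < z. Since m > 0, by multiplying by a positive, l * m < z * m.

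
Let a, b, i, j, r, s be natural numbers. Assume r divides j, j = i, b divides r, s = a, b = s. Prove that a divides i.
Because b = s and s = a, b = a. j = i and r divides j, so r divides i. Since b divides r, b divides i. Because b = a, a divides i.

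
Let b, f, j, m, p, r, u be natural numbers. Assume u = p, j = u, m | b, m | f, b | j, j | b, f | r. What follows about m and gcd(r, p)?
m | gcd(r, p)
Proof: m | f and f | r, hence m | r. j = u and u = p, therefore j = p. b | j and j | b, therefore b = j. m | b, so m | j. Because j = p, m | p. m | r, so m | gcd(r, p).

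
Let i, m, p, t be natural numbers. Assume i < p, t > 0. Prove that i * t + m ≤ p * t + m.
i < p and t > 0, so i * t < p * t. Then i * t + m < p * t + m. Then i * t + m ≤ p * t + m.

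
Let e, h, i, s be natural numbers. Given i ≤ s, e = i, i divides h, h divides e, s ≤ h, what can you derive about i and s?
i = s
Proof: e = i and h divides e, so h divides i. i divides h, so h = i. s ≤ h, so s ≤ i. i ≤ s, so i = s.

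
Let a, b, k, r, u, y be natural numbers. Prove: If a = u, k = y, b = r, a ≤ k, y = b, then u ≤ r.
y = b and b = r, therefore y = r. k = y and a ≤ k, thus a ≤ y. Since a = u, u ≤ y. Since y = r, u ≤ r.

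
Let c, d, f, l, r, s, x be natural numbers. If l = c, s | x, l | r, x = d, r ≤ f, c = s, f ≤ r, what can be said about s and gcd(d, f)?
s | gcd(d, f)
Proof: Because x = d and s | x, s | d. r ≤ f and f ≤ r, hence r = f. l = c and l | r, hence c | r. Since r = f, c | f. Because c = s, s | f. Since s | d, s | gcd(d, f).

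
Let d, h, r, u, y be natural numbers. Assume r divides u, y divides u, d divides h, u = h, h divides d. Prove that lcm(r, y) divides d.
h divides d and d divides h, hence h = d. u = h, so u = d. r divides u and y divides u, so lcm(r, y) divides u. Since u = d, lcm(r, y) divides d.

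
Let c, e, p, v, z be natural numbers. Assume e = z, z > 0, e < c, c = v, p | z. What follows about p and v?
p < v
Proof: Since p | z and z > 0, p ≤ z. c = v and e < c, therefore e < v. e = z, so z < v. Since p ≤ z, p < v.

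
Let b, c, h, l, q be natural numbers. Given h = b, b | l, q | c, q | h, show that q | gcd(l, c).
h = b and q | h, so q | b. Because b | l, q | l. Since q | c, q | gcd(l, c).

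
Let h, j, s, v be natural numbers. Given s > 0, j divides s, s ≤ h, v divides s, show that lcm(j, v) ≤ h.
j divides s and v divides s, so lcm(j, v) divides s. Since s > 0, lcm(j, v) ≤ s. s ≤ h, so lcm(j, v) ≤ h.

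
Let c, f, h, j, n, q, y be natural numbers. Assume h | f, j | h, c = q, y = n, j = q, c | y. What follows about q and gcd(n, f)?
q | gcd(n, f)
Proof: c = q and c | y, hence q | y. Because y = n, q | n. j = q and j | h, thus q | h. Since h | f, q | f. Since q | n, q | gcd(n, f).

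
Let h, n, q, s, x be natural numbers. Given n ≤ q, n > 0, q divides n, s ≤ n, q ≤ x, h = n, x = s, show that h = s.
q divides n and n > 0, therefore q ≤ n. Since n ≤ q, q = n. Because x = s and q ≤ x, q ≤ s. Since q = n, n ≤ s. s ≤ n, so n = s. h = n, so h = s.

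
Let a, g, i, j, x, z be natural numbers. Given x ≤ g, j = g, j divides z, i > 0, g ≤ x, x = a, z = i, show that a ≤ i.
g ≤ x and x ≤ g, thus g = x. j = g, so j = x. Since x = a, j = a. From z = i and j divides z, j divides i. i > 0, so j ≤ i. Since j = a, a ≤ i.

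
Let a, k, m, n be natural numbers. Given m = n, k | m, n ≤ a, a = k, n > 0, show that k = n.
Because a = k and n ≤ a, n ≤ k. m = n and k | m, hence k | n. n > 0, so k ≤ n. n ≤ k, so n = k. Then k = n.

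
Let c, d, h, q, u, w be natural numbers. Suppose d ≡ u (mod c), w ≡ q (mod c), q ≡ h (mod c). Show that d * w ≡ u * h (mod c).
w ≡ q (mod c) and q ≡ h (mod c), therefore w ≡ h (mod c). Using d ≡ u (mod c), by multiplying congruences, d * w ≡ u * h (mod c).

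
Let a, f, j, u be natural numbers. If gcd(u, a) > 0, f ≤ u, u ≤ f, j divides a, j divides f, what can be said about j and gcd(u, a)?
j ≤ gcd(u, a)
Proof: f ≤ u and u ≤ f, hence f = u. Since j divides f, j divides u. Since j divides a, j divides gcd(u, a). Because gcd(u, a) > 0, j ≤ gcd(u, a).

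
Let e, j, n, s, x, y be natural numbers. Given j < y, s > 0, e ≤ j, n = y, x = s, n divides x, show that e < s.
e ≤ j and j < y, thus e < y. Since x = s and n divides x, n divides s. Since s > 0, n ≤ s. n = y, so y ≤ s. e < y, so e < s.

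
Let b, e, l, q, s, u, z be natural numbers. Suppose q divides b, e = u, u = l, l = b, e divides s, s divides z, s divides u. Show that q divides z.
e = u and e divides s, so u divides s. s divides u, so s = u. u = l, so s = l. l = b, so s = b. Because s divides z, b divides z. Since q divides b, q divides z.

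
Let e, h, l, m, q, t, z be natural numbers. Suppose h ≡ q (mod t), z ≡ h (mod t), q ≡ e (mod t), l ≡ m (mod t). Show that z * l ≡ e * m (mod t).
z ≡ h (mod t) and h ≡ q (mod t), therefore z ≡ q (mod t). Since q ≡ e (mod t), z ≡ e (mod t). Since l ≡ m (mod t), by multiplying congruences, z * l ≡ e * m (mod t).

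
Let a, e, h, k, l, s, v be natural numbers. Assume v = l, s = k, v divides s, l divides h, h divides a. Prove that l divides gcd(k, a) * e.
Because s = k and v divides s, v divides k. Since v = l, l divides k. Since l divides h and h divides a, l divides a. l divides k, so l divides gcd(k, a). Then l divides gcd(k, a) * e.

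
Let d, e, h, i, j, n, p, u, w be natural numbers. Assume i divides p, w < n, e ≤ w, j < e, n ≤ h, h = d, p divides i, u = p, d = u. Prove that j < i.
d = u and u = p, so d = p. Because p divides i and i divides p, p = i. Since d = p, d = i. Since j < e and e ≤ w, j < w. h = d and n ≤ h, hence n ≤ d. Since w < n, w < d. j < w, so j < d. From d = i, j < i.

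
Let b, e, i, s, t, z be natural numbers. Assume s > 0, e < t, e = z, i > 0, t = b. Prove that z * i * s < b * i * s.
From t = b and e < t, e < b. e = z, so z < b. Since i > 0, z * i < b * i. Since s > 0, z * i * s < b * i * s.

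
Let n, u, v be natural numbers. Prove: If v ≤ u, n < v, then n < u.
n < v and v ≤ u. By transitivity, n < u.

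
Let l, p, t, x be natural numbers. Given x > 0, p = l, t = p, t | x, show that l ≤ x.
t = p and p = l, thus t = l. t | x and x > 0, hence t ≤ x. Since t = l, l ≤ x.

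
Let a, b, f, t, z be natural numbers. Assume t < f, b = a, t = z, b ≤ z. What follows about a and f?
a < f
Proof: From b = a and b ≤ z, a ≤ z. Since t = z and t < f, z < f. Since a ≤ z, a < f.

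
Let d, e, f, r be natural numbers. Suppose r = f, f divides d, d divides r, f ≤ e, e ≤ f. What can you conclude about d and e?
d = e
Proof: From e ≤ f and f ≤ e, e = f. Because r = f and d divides r, d divides f. f divides d, so f = d. e = f, so e = d. Then d = e.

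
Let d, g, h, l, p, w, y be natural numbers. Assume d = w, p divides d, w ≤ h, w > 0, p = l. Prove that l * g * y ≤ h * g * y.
p = l and p divides d, therefore l divides d. Since d = w, l divides w. From w > 0, l ≤ w. Since w ≤ h, l ≤ h. By multiplying by a non-negative, l * g ≤ h * g. By multiplying by a non-negative, l * g * y ≤ h * g * y.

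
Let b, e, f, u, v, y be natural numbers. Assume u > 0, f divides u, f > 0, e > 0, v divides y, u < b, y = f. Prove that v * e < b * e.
Since y = f and v divides y, v divides f. f > 0, so v ≤ f. f divides u and u > 0, thus f ≤ u. u < b, so f < b. Since v ≤ f, v < b. Since e > 0, by multiplying by a positive, v * e < b * e.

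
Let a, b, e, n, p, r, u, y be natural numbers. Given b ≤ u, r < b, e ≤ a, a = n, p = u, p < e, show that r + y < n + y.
p = u and p < e, thus u < e. b ≤ u, so b < e. Since e ≤ a, b < a. a = n, so b < n. r < b, so r < n. Then r + y < n + y.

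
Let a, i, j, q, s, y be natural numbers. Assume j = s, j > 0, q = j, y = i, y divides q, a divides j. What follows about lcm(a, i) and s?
lcm(a, i) ≤ s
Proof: q = j and y divides q, therefore y divides j. Since y = i, i divides j. Since a divides j, lcm(a, i) divides j. j > 0, so lcm(a, i) ≤ j. Since j = s, lcm(a, i) ≤ s.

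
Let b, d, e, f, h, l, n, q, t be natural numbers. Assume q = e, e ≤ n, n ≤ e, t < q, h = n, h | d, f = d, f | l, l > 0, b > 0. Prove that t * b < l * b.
e ≤ n and n ≤ e, therefore e = n. q = e, so q = n. Since t < q, t < n. From f = d and f | l, d | l. From h | d, h | l. Since l > 0, h ≤ l. From h = n, n ≤ l. Since t < n, t < l. b > 0, so t * b < l * b.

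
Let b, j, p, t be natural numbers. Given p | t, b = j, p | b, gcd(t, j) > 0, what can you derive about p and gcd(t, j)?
p ≤ gcd(t, j)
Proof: Since b = j and p | b, p | j. Since p | t, p | gcd(t, j). Since gcd(t, j) > 0, p ≤ gcd(t, j).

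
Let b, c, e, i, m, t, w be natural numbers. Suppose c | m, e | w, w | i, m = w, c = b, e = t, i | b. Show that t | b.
Because w | i and i | b, w | b. c = b and c | m, so b | m. m = w, so b | w. w | b, so w = b. e = t and e | w, thus t | w. w = b, so t | b.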